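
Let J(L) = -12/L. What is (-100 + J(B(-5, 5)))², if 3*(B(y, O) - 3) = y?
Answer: 11881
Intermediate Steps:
B(y, O) = 3 + y/3
(-100 + J(B(-5, 5)))² = (-100 - 12/(3 + (⅓)*(-5)))² = (-100 - 12/(3 - 5/3))² = (-100 - 12/4/3)² = (-100 - 12*¾)² = (-100 - 9)² = (-109)² = 11881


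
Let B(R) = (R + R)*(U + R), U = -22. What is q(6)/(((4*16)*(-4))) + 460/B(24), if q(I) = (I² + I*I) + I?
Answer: 1723/384 ≈ 4.4870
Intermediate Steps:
B(R) = 2*R*(-22 + R) (B(R) = (R + R)*(-22 + R) = (2*R)*(-22 + R) = 2*R*(-22 + R))
q(I) = I + 2*I² (q(I) = (I² + I²) + I = 2*I² + I = I + 2*I²)
q(6)/(((4*16)*(-4))) + 460/B(24) = (6*(1 + 2*6))/(((4*16)*(-4))) + 460/((2*24*(-22 + 24))) = (6*(1 + 12))/((64*(-4))) + 460/((2*24*2)) = (6*13)/(-256) + 460/96 = 78*(-1/256) + 460*(1/96) = -39/128 + 115/24 = 1723/384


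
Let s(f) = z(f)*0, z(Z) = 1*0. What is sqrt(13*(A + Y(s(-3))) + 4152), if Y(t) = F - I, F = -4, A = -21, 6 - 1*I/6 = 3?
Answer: sqrt(3593) ≈ 59.942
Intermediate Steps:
I = 18 (I = 36 - 6*3 = 36 - 18 = 18)
z(Z) = 0
s(f) = 0 (s(f) = 0*0 = 0)
Y(t) = -22 (Y(t) = -4 - 1*18 = -4 - 18 = -22)
sqrt(13*(A + Y(s(-3))) + 4152) = sqrt(13*(-21 - 22) + 4152) = sqrt(13*(-43) + 4152) = sqrt(-559 + 4152) = sqrt(3593)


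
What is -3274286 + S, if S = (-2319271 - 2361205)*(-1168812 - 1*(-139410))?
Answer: 4818088081066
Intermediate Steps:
S = 4818091355352 (S = -4680476*(-1168812 + 139410) = -4680476*(-1029402) = 4818091355352)
-3274286 + S = -3274286 + 4818091355352 = 4818088081066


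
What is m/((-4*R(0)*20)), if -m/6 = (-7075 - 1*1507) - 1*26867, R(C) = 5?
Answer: -106347/200 ≈ -531.74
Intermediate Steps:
m = 212694 (m = -6*((-7075 - 1*1507) - 1*26867) = -6*((-7075 - 1507) - 26867) = -6*(-8582 - 26867) = -6*(-35449) = 212694)
m/((-4*R(0)*20)) = 212694/((-4*5*20)) = 212694/((-20*20)) = 212694/(-400) = 212694*(-1/400) = -106347/200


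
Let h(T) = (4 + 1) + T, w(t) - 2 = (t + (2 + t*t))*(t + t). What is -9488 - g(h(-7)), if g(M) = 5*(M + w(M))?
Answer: -9408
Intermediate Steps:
w(t) = 2 + 2*t*(2 + t + t²) (w(t) = 2 + (t + (2 + t*t))*(t + t) = 2 + (t + (2 + t²))*(2*t) = 2 + (2 + t + t²)*(2*t) = 2 + 2*t*(2 + t + t²))
h(T) = 5 + T
g(M) = 10 + 10*M² + 10*M³ + 25*M (g(M) = 5*(M + (2 + 2*M² + 2*M³ + 4*M)) = 5*(2 + 2*M² + 2*M³ + 5*M) = 10 + 10*M² + 10*M³ + 25*M)
-9488 - g(h(-7)) = -9488 - (10 + 10*(5 - 7)² + 10*(5 - 7)³ + 25*(5 - 7)) = -9488 - (10 + 10*(-2)² + 10*(-2)³ + 25*(-2)) = -9488 - (10 + 10*4 + 10*(-8) - 50) = -9488 - (10 + 40 - 80 - 50) = -9488 - 1*(-80) = -9488 + 80 = -9408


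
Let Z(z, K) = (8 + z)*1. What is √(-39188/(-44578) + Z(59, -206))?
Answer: √33722298573/22289 ≈ 8.2389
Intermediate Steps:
Z(z, K) = 8 + z
√(-39188/(-44578) + Z(59, -206)) = √(-39188/(-44578) + (8 + 59)) = √(-39188*(-1/44578) + 67) = √(19594/22289 + 67) = √(1512957/22289) = √33722298573/22289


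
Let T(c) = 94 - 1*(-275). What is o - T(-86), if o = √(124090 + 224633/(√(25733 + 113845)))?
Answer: -369 + 139578^(¾)*√(224633 + 124090*√139578)/139578 ≈ -15.883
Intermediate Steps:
T(c) = 369 (T(c) = 94 + 275 = 369)
o = √(124090 + 224633*√139578/139578) (o = √(124090 + 224633/(√139578)) = √(124090 + 224633*(√139578/139578)) = √(124090 + 224633*√139578/139578) ≈ 353.12)
o - T(-86) = 139578^(¾)*√(224633 + 124090*√139578)/139578 - 1*369 = 139578^(¾)*√(224633 + 124090*√139578)/139578 - 369 = -369 + 139578^(¾)*√(224633 + 124090*√139578)/139578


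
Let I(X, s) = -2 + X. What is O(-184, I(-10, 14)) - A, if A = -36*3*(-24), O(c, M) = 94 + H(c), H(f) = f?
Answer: -2682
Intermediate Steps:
O(c, M) = 94 + c
A = 2592 (A = -108*(-24) = 2592)
O(-184, I(-10, 14)) - A = (94 - 184) - 1*2592 = -90 - 2592 = -2682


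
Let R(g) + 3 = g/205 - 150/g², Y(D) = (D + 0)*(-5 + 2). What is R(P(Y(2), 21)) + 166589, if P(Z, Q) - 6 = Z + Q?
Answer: 5020061947/30135 ≈ 1.6659e+5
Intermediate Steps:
Y(D) = -3*D (Y(D) = D*(-3) = -3*D)
P(Z, Q) = 6 + Q + Z (P(Z, Q) = 6 + (Z + Q) = 6 + (Q + Z) = 6 + Q + Z)
R(g) = -3 - 150/g² + g/205 (R(g) = -3 + (g/205 - 150/g²) = -3 + (-150/g² + g/205) = -3 - 150/g² + g/205)
R(P(Y(2), 21)) + 166589 = (-3 - 150/(6 + 21 - 3*2)² + (6 + 21 - 3*2)/205) + 166589 = (-3 - 150/(6 + 21 - 6)² + (6 + 21 - 6)/205) + 166589 = (-3 - 150/21² + (1/205)*21) + 166589 = (-3 - 150*1/441 + 21/205) + 166589 = (-3 - 50/147 + 21/205) + 166589 = -97568/30135 + 166589 = 5020061947/30135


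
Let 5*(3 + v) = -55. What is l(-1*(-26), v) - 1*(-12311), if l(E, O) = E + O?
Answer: 12323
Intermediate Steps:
v = -14 (v = -3 + (⅕)*(-55) = -3 - 11 = -14)
l(-1*(-26), v) - 1*(-12311) = (-1*(-26) - 14) - 1*(-12311) = (26 - 14) + 12311 = 12 + 12311 = 12323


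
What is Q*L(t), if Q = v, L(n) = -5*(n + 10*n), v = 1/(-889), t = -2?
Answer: -110/889 ≈ -0.12373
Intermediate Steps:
v = -1/889 ≈ -0.0011249
L(n) = -55*n
Q = -1/889 ≈ -0.0011249
Q*L(t) = -(-55)*(-2)/889 = -1/889*110 = -110/889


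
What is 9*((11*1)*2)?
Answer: 198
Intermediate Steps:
9*((11*1)*2) = 9*(11*2) = 9*22 = 198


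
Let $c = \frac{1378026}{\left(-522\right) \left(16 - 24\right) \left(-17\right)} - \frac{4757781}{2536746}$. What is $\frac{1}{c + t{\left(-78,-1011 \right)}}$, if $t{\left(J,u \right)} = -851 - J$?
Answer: $- \frac{57499576}{45671139787} \approx -0.001259$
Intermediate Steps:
$c = - \frac{1223967539}{57499576}$ ($c = \frac{1378026}{\left(-522\right) \left(\left(-8\right) \left(-17\right)\right)} - \frac{1585927}{845582} = \frac{1378026}{\left(-522\right) 136} - \frac{1585927}{845582} = \frac{1378026}{-70992} - \frac{1585927}{845582} = 1378026 \left(- \frac{1}{70992}\right) - \frac{1585927}{845582} = - \frac{76557}{3944} - \frac{1585927}{845582} = - \frac{1223967539}{57499576} \approx -21.287$)
$\frac{1}{c + t{\left(-78,-1011 \right)}} = \frac{1}{- \frac{1223967539}{57499576} - 773} = \frac{1}{- \frac{45671139787}{57499576}} = - \frac{57499576}{45671139787}$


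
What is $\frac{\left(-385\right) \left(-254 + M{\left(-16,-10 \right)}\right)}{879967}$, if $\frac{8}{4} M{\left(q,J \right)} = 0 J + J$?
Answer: $\frac{9065}{79997} \approx 0.11332$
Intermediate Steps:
$M{\left(q,J \right)} = \frac{J}{2}$ ($M{\left(q,J \right)} = \frac{0 J + J}{2} = \frac{0 + J}{2} = \frac{J}{2}$)
$\frac{\left(-385\right) \left(-254 + M{\left(-16,-10 \right)}\right)}{879967} = \frac{\left(-385\right) \left(-254 + \frac{1}{2} \left(-10\right)\right)}{879967} = - 385 \left(-254 - 5\right) \frac{1}{879967} = \left(-385\right) \left(-259\right) \frac{1}{879967} = 99715 \cdot \frac{1}{879967} = \frac{9065}{79997}$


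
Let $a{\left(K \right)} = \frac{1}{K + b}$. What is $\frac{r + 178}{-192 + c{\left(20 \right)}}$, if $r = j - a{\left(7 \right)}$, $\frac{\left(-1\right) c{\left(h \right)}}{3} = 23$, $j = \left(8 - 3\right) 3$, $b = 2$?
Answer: $- \frac{1736}{2349} \approx -0.73904$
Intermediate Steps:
$a{\left(K \right)} = \frac{1}{2 + K}$ ($a{\left(K \right)} = \frac{1}{K + 2} = \frac{1}{2 + K}$)
$j = 15$ ($j = 5 \cdot 3 = 15$)
$c{\left(h \right)} = -69$ ($c{\left(h \right)} = \left(-3\right) 23 = -69$)
$r = \frac{134}{9}$ ($r = 15 - \frac{1}{2 + 7} = 15 - \frac{1}{9} = \frac{134}{9} \approx 14.889$)
$\frac{r + 178}{-192 + c{\left(20 \right)}} = \frac{\frac{134}{9} + 178}{-192 - 69} = \frac{1736}{9 \left(-261\right)} = \frac{1736}{9} \left(- \frac{1}{261}\right) = - \frac{1736}{2349}$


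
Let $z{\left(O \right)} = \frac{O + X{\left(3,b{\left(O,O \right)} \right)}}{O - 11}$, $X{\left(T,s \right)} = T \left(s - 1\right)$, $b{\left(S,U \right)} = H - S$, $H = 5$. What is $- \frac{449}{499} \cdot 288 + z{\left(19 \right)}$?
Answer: $- \frac{523735}{1996} \approx -262.39$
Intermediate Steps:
$b{\left(S,U \right)} = 5 - S$
$X{\left(T,s \right)} = T \left(-1 + s\right)$
$z{\left(O \right)} = \frac{12 - 2 O}{-11 + O}$ ($z{\left(O \right)} = \frac{O + 3 \left(-1 - \left(-5 + O\right)\right)}{O - 11} = \frac{O + 3 \left(4 - O\right)}{-11 + O} = \frac{O - \left(-12 + 3 O\right)}{-11 + O} = \frac{12 - 2 O}{-11 + O}$)
$- \frac{449}{499} \cdot 288 + z{\left(19 \right)} = - \frac{449}{499} \cdot 288 + \frac{2 \left(6 - 19\right)}{-11 + 19} = \left(-449\right) \frac{1}{499} \cdot 288 + \frac{2 \left(6 - 19\right)}{8} = \left(- \frac{449}{499}\right) 288 + 2 \cdot \frac{1}{8} \left(-13\right) = - \frac{129312}{499} - \frac{13}{4} = - \frac{523735}{1996}$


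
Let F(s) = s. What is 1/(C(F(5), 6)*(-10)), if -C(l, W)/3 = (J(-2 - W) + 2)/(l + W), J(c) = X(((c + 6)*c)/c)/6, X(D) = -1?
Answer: ⅕ ≈ 0.20000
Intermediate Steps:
J(c) = -⅙ (J(c) = -1/6 = -1*⅙ = -⅙)
C(l, W) = -11/(2*(W + l)) (C(l, W) = -3*(-⅙ + 2)/(l + W) = -11/(2*(W + l)))
1/(C(F(5), 6)*(-10)) = 1/(-11/(2*6 + 2*5)*(-10)) = 1/(-11/(12 + 10)*(-10)) = 1/(-11/22*(-10)) = 1/(-11*1/22*(-10)) = 1/(-½*(-10)) = 1/5 = ⅕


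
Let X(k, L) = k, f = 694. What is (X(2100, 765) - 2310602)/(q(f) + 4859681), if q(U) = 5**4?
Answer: -1154251/2430153 ≈ -0.47497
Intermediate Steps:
q(U) = 625
(X(2100, 765) - 2310602)/(q(f) + 4859681) = (2100 - 2310602)/(625 + 4859681) = -2308502/4860306 = -2308502*1/4860306 = -1154251/2430153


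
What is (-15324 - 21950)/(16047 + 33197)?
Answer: -18637/24622 ≈ -0.75692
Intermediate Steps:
(-15324 - 21950)/(16047 + 33197) = -37274/49244 = -37274*1/49244 = -18637/24622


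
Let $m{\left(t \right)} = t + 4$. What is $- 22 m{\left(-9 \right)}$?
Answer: $110$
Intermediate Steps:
$m{\left(t \right)} = 4 + t$
$- 22 m{\left(-9 \right)} = - 22 \left(4 - 9\right) = \left(-22\right) \left(-5\right) = 110$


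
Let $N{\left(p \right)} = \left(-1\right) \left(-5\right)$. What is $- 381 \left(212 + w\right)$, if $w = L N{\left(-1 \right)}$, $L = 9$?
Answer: $-97917$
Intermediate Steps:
$N{\left(p \right)} = 5$
$w = 45$ ($w = 9 \cdot 5 = 45$)
$- 381 \left(212 + w\right) = - 381 \left(212 + 45\right) = \left(-381\right) 257 = -97917$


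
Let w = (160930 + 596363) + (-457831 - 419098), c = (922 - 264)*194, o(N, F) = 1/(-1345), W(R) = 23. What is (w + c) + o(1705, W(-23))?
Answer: 10781519/1345 ≈ 8016.0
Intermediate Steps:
o(N, F) = -1/1345
c = 127652 (c = 658*194 = 127652)
w = -119636 (w = 757293 - 876929 = -119636)
(w + c) + o(1705, W(-23)) = (-119636 + 127652) - 1/1345 = 8016 - 1/1345 = 10781519/1345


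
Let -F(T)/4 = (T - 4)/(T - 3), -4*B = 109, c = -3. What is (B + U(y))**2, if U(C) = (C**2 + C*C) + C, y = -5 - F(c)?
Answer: 970225/1296 ≈ 748.63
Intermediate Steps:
B = -109/4 (B = -1/4*109 = -109/4 ≈ -27.250)
F(T) = -4*(-4 + T)/(-3 + T) (F(T) = -4*(T - 4)/(T - 3) = -4*(-4 + T)/(-3 + T))
y = -1/3 (y = -5 - 4*(4 - 1*(-3))/(-3 - 3) = -5 - 4*(4 + 3)/(-6) = -5 - 4*(-1)*7/6 = -5 - 1*(-14/3) = -5 + 14/3 = -1/3 ≈ -0.33333)
U(C) = C + 2*C**2 (U(C) = (C**2 + C**2) + C = 2*C**2 + C = C + 2*C**2)
(B + U(y))**2 = (-109/4 - (1 + 2*(-1/3))/3)**2 = (-109/4 - (1 - 2/3)/3)**2 = (-109/4 - 1/3*1/3)**2 = (-109/4 - 1/9)**2 = (-985/36)**2 = 970225/1296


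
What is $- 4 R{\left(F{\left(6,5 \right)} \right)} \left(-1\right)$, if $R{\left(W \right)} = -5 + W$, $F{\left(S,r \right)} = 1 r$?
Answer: $0$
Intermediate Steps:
$F{\left(S,r \right)} = r$
$- 4 R{\left(F{\left(6,5 \right)} \right)} \left(-1\right) = - 4 \left(-5 + 5\right) \left(-1\right) = \left(-4\right) 0 \left(-1\right) = 0 \left(-1\right) = 0$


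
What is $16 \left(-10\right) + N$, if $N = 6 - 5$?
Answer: $-159$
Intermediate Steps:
$N = 1$
$16 \left(-10\right) + N = 16 \left(-10\right) + 1 = -160 + 1 = -159$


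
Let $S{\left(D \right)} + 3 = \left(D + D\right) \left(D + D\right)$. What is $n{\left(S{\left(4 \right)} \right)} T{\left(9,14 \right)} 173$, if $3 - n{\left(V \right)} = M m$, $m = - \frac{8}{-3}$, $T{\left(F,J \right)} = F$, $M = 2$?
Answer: $-3633$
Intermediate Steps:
$S{\left(D \right)} = -3 + 4 D^{2}$ ($S{\left(D \right)} = -3 + \left(D + D\right) \left(D + D\right) = -3 + 2 D 2 D = -3 + 4 D^{2}$)
$m = \frac{8}{3}$ ($m = \left(-8\right) \left(- \frac{1}{3}\right) = \frac{8}{3} \approx 2.6667$)
$n{\left(V \right)} = - \frac{7}{3}$ ($n{\left(V \right)} = 3 - 2 \cdot \frac{8}{3} = 3 - \frac{16}{3} = - \frac{7}{3}$)
$n{\left(S{\left(4 \right)} \right)} T{\left(9,14 \right)} 173 = \left(- \frac{7}{3}\right) 9 \cdot 173 = \left(-21\right) 173 = -3633$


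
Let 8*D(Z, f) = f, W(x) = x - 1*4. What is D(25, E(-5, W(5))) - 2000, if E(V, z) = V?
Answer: -16005/8 ≈ -2000.6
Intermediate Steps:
W(x) = -4 + x (W(x) = x - 4 = -4 + x)
D(Z, f) = f/8
D(25, E(-5, W(5))) - 2000 = (⅛)*(-5) - 2000 = -5/8 - 2000 = -16005/8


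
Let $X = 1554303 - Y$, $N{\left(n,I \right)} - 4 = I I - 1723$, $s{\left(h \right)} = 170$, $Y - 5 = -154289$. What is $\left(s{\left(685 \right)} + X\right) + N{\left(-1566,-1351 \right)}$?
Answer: $3532239$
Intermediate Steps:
$Y = -154284$ ($Y = 5 - 154289 = -154284$)
$N{\left(n,I \right)} = -1719 + I^{2}$ ($N{\left(n,I \right)} = 4 + \left(I I - 1723\right) = 4 + \left(I^{2} - 1723\right) = 4 + \left(-1723 + I^{2}\right) = -1719 + I^{2}$)
$X = 1708587$ ($X = 1554303 - -154284 = 1554303 + 154284 = 1708587$)
$\left(s{\left(685 \right)} + X\right) + N{\left(-1566,-1351 \right)} = \left(170 + 1708587\right) - \left(1719 - \left(-1351\right)^{2}\right) = 1708757 + \left(-1719 + 1825201\right) = 1708757 + 1823482 = 3532239$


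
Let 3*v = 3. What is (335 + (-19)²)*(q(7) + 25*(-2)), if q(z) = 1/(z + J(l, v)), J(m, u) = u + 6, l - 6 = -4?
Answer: -243252/7 ≈ -34750.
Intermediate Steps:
v = 1 (v = (⅓)*3 = 1)
l = 2 (l = 6 - 4 = 2)
J(m, u) = 6 + u
q(z) = 1/(7 + z) (q(z) = 1/(z + (6 + 1)) = 1/(z + 7) = 1/(7 + z))
(335 + (-19)²)*(q(7) + 25*(-2)) = (335 + (-19)²)*(1/(7 + 7) + 25*(-2)) = (335 + 361)*(1/14 - 50) = 696*(1/14 - 50) = 696*(-699/14) = -243252/7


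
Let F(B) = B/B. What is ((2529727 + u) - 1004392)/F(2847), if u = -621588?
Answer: 903747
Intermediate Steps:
F(B) = 1
((2529727 + u) - 1004392)/F(2847) = ((2529727 - 621588) - 1004392)/1 = (1908139 - 1004392)*1 = 903747*1 = 903747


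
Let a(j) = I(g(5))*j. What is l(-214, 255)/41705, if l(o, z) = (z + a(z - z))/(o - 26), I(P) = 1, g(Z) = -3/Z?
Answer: -17/667280 ≈ -2.5477e-5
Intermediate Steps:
a(j) = j (a(j) = 1*j = j)
l(o, z) = z/(-26 + o) (l(o, z) = (z + (z - z))/(o - 26) = (z + 0)/(-26 + o) = z/(-26 + o))
l(-214, 255)/41705 = (255/(-26 - 214))/41705 = (255/(-240))*(1/41705) = (255*(-1/240))*(1/41705) = -17/16*1/41705 = -17/667280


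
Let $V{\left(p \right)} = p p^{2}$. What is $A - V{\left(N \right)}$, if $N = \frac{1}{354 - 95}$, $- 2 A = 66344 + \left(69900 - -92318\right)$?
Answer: $- \frac{1985515694100}{17373979} \approx -1.1428 \cdot 10^{5}$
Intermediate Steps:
$A = -114281$ ($A = - \frac{66344 + \left(69900 - -92318\right)}{2} = - \frac{66344 + \left(69900 + 92318\right)}{2} = - \frac{66344 + 162218}{2} = \left(- \frac{1}{2}\right) 228562 = -114281$)
$N = \frac{1}{259}$ ($N = \frac{1}{354 - 95} = \frac{1}{259} \approx 0.003861$)
$V{\left(p \right)} = p^{3}$
$A - V{\left(N \right)} = -114281 - \left(\frac{1}{259}\right)^{3} = -114281 - \frac{1}{17373979} = - \frac{1985515694100}{17373979}$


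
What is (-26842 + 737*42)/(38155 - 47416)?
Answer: -4112/9261 ≈ -0.44401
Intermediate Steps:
(-26842 + 737*42)/(38155 - 47416) = (-26842 + 30954)/(-9261) = 4112*(-1/9261) = -4112/9261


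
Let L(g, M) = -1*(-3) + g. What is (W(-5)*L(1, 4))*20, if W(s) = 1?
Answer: 80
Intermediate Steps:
L(g, M) = 3 + g
(W(-5)*L(1, 4))*20 = (1*(3 + 1))*20 = (1*4)*20 = 4*20 = 80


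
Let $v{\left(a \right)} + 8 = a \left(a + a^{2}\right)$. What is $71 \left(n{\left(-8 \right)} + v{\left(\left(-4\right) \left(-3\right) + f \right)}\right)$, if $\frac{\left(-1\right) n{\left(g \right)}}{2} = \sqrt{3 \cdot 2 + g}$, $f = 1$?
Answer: $167418 - 142 i \sqrt{2} \approx 1.6742 \cdot 10^{5} - 200.82 i$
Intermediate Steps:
$v{\left(a \right)} = -8 + a \left(a + a^{2}\right)$
$n{\left(g \right)} = - 2 \sqrt{6 + g}$ ($n{\left(g \right)} = - 2 \sqrt{3 \cdot 2 + g} = - 2 \sqrt{6 + g}$)
$71 \left(n{\left(-8 \right)} + v{\left(\left(-4\right) \left(-3\right) + f \right)}\right) = 71 \left(- 2 \sqrt{6 - 8} + \left(-8 + \left(\left(-4\right) \left(-3\right) + 1\right)^{2} + \left(\left(-4\right) \left(-3\right) + 1\right)^{3}\right)\right) = 71 \left(- 2 \sqrt{-2} + \left(-8 + \left(12 + 1\right)^{2} + \left(12 + 1\right)^{3}\right)\right) = 71 \left(- 2 i \sqrt{2} + \left(-8 + 13^{2} + 13^{3}\right)\right) = 71 \left(- 2 i \sqrt{2} + \left(-8 + 169 + 2197\right)\right) = 71 \left(- 2 i \sqrt{2} + 2358\right) = 71 \left(2358 - 2 i \sqrt{2}\right) = 167418 - 142 i \sqrt{2}$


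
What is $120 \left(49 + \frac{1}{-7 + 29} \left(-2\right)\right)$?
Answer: $\frac{64560}{11} \approx 5869.1$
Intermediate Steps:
$120 \left(49 + \frac{1}{-7 + 29} \left(-2\right)\right) = 120 \left(49 + \frac{1}{22} \left(-2\right)\right) = 120 \left(49 - \frac{1}{11}\right) = 120 \cdot \frac{538}{11} = \frac{64560}{11}$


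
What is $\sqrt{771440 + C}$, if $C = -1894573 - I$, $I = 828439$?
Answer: $14 i \sqrt{9957} \approx 1397.0 i$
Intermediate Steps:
$C = -2723012$ ($C = -1894573 - 828439 = -2723012$)
$\sqrt{771440 + C} = \sqrt{771440 - 2723012} = \sqrt{-1951572} = 14 i \sqrt{9957}$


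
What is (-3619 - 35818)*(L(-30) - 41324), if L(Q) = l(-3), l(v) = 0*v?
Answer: 1629694588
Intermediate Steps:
l(v) = 0
L(Q) = 0
(-3619 - 35818)*(L(-30) - 41324) = (-3619 - 35818)*(0 - 41324) = -39437*(-41324) = 1629694588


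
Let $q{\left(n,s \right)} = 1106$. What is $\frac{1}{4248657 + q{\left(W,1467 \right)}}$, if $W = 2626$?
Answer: $\frac{1}{4249763} \approx 2.3531 \cdot 10^{-7}$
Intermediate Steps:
$\frac{1}{4248657 + q{\left(W,1467 \right)}} = \frac{1}{4248657 + 1106} = \frac{1}{4249763}$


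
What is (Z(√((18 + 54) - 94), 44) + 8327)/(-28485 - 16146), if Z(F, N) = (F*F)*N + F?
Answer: -2453/14877 - I*√22/44631 ≈ -0.16489 - 0.00010509*I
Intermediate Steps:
Z(F, N) = F + N*F² (Z(F, N) = F²*N + F = N*F² + F = F + N*F²)
(Z(√((18 + 54) - 94), 44) + 8327)/(-28485 - 16146) = (√((18 + 54) - 94)*(1 + √((18 + 54) - 94)*44) + 8327)/(-28485 - 16146) = (√(72 - 94)*(1 + √(72 - 94)*44) + 8327)/(-44631) = (√(-22)*(1 + √(-22)*44) + 8327)*(-1/44631) = ((I*√22)*(1 + (I*√22)*44) + 8327)*(-1/44631) = ((I*√22)*(1 + 44*I*√22) + 8327)*(-1/44631) = (I*√22*(1 + 44*I*√22) + 8327)*(-1/44631) = (8327 + I*√22*(1 + 44*I*√22))*(-1/44631) = -8327/44631 - I*√22*(1 + 44*I*√22)/44631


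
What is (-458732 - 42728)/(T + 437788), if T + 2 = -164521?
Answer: -100292/54653 ≈ -1.8351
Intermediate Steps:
T = -164523 (T = -2 - 164521 = -164523)
(-458732 - 42728)/(T + 437788) = (-458732 - 42728)/(-164523 + 437788) = -501460/273265 = -501460*1/273265 = -100292/54653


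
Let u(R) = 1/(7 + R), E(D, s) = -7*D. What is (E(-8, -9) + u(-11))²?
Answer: 49729/16 ≈ 3108.1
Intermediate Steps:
(E(-8, -9) + u(-11))² = (-7*(-8) + 1/(7 - 11))² = (56 + 1/(-4))² = (56 - ¼)² = (223/4)² = 49729/16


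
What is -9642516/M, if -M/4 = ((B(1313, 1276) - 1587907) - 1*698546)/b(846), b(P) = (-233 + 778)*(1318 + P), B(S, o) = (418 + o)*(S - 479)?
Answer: -947682543340/291219 ≈ -3.2542e+6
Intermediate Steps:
B(S, o) = (-479 + S)*(418 + o) (B(S, o) = (418 + o)*(-479 + S) = (-479 + S)*(418 + o))
b(P) = 718310 + 545*P (b(P) = 545*(1318 + P) = 718310 + 545*P)
M = 873657/294845 (M = -4*(((-200222 - 479*1276 + 418*1313 + 1313*1276) - 1587907) - 1*698546)/(718310 + 545*846) = -4*(((-200222 - 611204 + 548834 + 1675388) - 1587907) - 698546)/(718310 + 461070) = -4*((1412796 - 1587907) - 698546)/1179380 = -4*(-175111 - 698546)/1179380 = -(-3494628)/1179380 = -4*(-873657/1179380) = 873657/294845 ≈ 2.9631)
-9642516/M = -9642516/873657/294845 = -9642516*294845/873657 = -947682543340/291219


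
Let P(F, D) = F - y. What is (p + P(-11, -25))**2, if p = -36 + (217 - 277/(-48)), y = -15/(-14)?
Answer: 3445572601/112896 ≈ 30520.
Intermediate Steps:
y = 15/14 (y = -15*(-1/14) = 15/14 ≈ 1.0714)
P(F, D) = -15/14 + F (P(F, D) = F - 1*15/14 = F - 15/14 = -15/14 + F)
p = 8965/48 (p = -36 + (217 - 277*(-1)/48) = -36 + (217 - 1*(-277/48)) = -36 + (217 + 277/48) = -36 + 10693/48 = 8965/48 ≈ 186.77)
(p + P(-11, -25))**2 = (8965/48 + (-15/14 - 11))**2 = (8965/48 - 169/14)**2 = (58699/336)**2 = 3445572601/112896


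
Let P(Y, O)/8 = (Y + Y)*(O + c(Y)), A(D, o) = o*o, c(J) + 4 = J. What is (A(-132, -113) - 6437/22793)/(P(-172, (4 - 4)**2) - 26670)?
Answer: 145518690/5215972913 ≈ 0.027899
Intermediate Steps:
c(J) = -4 + J
A(D, o) = o**2
P(Y, O) = 16*Y*(-4 + O + Y) (P(Y, O) = 8*((Y + Y)*(O + (-4 + Y))) = 8*((2*Y)*(-4 + O + Y)) = 8*(2*Y*(-4 + O + Y)) = 16*Y*(-4 + O + Y))
(A(-132, -113) - 6437/22793)/(P(-172, (4 - 4)**2) - 26670) = ((-113)**2 - 6437/22793)/(16*(-172)*(-4 + (4 - 4)**2 - 172) - 26670) = (12769 - 6437*1/22793)/(16*(-172)*(-4 + 0**2 - 172) - 26670) = (12769 - 6437/22793)/(16*(-172)*(-4 + 0 - 172) - 26670) = 291037380/(22793*(16*(-172)*(-176) - 26670)) = 291037380/(22793*(484352 - 26670)) = (291037380/22793)/457682 = (291037380/22793)*(1/457682) = 145518690/5215972913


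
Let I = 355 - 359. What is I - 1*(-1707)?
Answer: 1703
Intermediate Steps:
I = -4
I - 1*(-1707) = -4 - 1*(-1707) = -4 + 1707 = 1703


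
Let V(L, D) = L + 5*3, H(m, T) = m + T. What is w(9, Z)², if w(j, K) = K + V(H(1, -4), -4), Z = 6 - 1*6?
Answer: 144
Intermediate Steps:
Z = 0 (Z = 6 - 6 = 0)
H(m, T) = T + m
V(L, D) = 15 + L (V(L, D) = L + 15 = 15 + L)
w(j, K) = 12 + K (w(j, K) = K + (15 + (-4 + 1)) = K + (15 - 3) = K + 12 = 12 + K)
w(9, Z)² = (12 + 0)² = 12² = 144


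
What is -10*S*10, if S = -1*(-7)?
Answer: -700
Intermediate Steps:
S = 7
-10*S*10 = -10*7*10 = -70*10 = -700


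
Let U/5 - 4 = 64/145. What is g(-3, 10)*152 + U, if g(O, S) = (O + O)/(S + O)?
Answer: -21940/203 ≈ -108.08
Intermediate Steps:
g(O, S) = 2*O/(O + S) (g(O, S) = (2*O)/(O + S) = 2*O/(O + S))
U = 644/29 (U = 20 + 5*(64/145) = 20 + 64/29 = 644/29 ≈ 22.207)
g(-3, 10)*152 + U = (2*(-3)/(-3 + 10))*152 + 644/29 = (2*(-3)/7)*152 + 644/29 = (2*(-3)*(⅐))*152 + 644/29 = -6/7*152 + 644/29 = -912/7 + 644/29 = -21940/203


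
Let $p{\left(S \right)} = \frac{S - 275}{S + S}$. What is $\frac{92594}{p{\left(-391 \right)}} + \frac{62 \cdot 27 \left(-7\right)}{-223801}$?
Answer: $\frac{8102552151548}{74525733} \approx 1.0872 \cdot 10^{5}$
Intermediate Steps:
$p{\left(S \right)} = \frac{-275 + S}{2 S}$
$\frac{92594}{p{\left(-391 \right)}} + \frac{62 \cdot 27 \left(-7\right)}{-223801} = \frac{92594}{\frac{1}{2} \frac{1}{-391} \left(-275 - 391\right)} + \frac{62 \cdot 27 \left(-7\right)}{-223801} = \frac{92594}{\frac{1}{2} \left(- \frac{1}{391}\right) \left(-666\right)} + 1674 \left(-7\right) \left(- \frac{1}{223801}\right) = \frac{92594}{\frac{333}{391}} - - \frac{11718}{223801} = 92594 \cdot \frac{391}{333} + \frac{11718}{223801} = \frac{36204254}{333} + \frac{11718}{223801} = \frac{8102552151548}{74525733}$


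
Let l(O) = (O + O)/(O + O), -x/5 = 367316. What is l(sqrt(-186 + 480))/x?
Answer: -1/1836580 ≈ -5.4449e-7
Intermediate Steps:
x = -1836580 (x = -5*367316 = -1836580)
l(O) = 1 (l(O) = (2*O)/((2*O)) = (2*O)*(1/(2*O)) = 1)
l(sqrt(-186 + 480))/x = 1/(-1836580) = 1*(-1/1836580) = -1/1836580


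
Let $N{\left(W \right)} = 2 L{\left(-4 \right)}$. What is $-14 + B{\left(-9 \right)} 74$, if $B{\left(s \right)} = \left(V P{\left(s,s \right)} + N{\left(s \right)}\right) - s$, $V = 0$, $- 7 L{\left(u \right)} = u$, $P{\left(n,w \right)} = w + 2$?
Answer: $\frac{5156}{7} \approx 736.57$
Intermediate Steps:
$P{\left(n,w \right)} = 2 + w$
$L{\left(u \right)} = - \frac{u}{7}$
$N{\left(W \right)} = \frac{8}{7}$ ($N{\left(W \right)} = 2 \left(\left(- \frac{1}{7}\right) \left(-4\right)\right) = 2 \cdot \frac{4}{7} = \frac{8}{7}$)
$B{\left(s \right)} = \frac{8}{7} - s$ ($B{\left(s \right)} = \left(0 \left(2 + s\right) + \frac{8}{7}\right) - s = \left(0 + \frac{8}{7}\right) - s = \frac{8}{7} - s$)
$-14 + B{\left(-9 \right)} 74 = -14 + \left(\frac{8}{7} - -9\right) 74 = -14 + \left(\frac{8}{7} + 9\right) 74 = -14 + \frac{71}{7} \cdot 74 = -14 + \frac{5254}{7} = \frac{5156}{7}$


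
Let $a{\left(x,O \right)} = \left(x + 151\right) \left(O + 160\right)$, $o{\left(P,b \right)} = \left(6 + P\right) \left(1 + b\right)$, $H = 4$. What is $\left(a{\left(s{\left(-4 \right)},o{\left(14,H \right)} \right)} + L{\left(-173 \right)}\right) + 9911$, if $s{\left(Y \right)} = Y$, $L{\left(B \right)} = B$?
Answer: $47958$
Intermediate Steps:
$o{\left(P,b \right)} = \left(1 + b\right) \left(6 + P\right)$
$a{\left(x,O \right)} = \left(151 + x\right) \left(160 + O\right)$
$\left(a{\left(s{\left(-4 \right)},o{\left(14,H \right)} \right)} + L{\left(-173 \right)}\right) + 9911 = \left(\left(24160 + 151 \left(6 + 14 + 6 \cdot 4 + 14 \cdot 4\right) + 160 \left(-4\right) + \left(6 + 14 + 6 \cdot 4 + 14 \cdot 4\right) \left(-4\right)\right) - 173\right) + 9911 = \left(\left(24160 + 151 \left(6 + 14 + 24 + 56\right) - 640 + \left(6 + 14 + 24 + 56\right) \left(-4\right)\right) - 173\right) + 9911 = \left(\left(24160 + 151 \cdot 100 - 640 + 100 \left(-4\right)\right) - 173\right) + 9911 = \left(\left(24160 + 15100 - 640 - 400\right) - 173\right) + 9911 = \left(38220 - 173\right) + 9911 = 38047 + 9911 = 47958$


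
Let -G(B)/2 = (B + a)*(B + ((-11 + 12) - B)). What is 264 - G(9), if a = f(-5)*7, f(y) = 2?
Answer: 310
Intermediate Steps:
a = 14 (a = 2*7 = 14)
G(B) = -28 - 2*B (G(B) = -2*(B + 14)*(B + ((-11 + 12) - B)) = -2*(14 + B)*(B + (1 - B)) = -2*(14 + B) = -28 - 2*B)
264 - G(9) = 264 - (-28 - 2*9) = 264 - (-28 - 18) = 264 - 1*(-46) = 264 + 46 = 310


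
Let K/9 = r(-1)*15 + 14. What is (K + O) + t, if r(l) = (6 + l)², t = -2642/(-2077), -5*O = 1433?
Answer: 33394754/10385 ≈ 3215.7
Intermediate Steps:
O = -1433/5 (O = -⅕*1433 = -1433/5 ≈ -286.60)
t = 2642/2077 (t = -2642*(-1/2077) = 2642/2077 ≈ 1.2720)
K = 3501 (K = 9*((6 - 1)²*15 + 14) = 9*(5²*15 + 14) = 9*(25*15 + 14) = 9*(375 + 14) = 9*389 = 3501)
(K + O) + t = (3501 - 1433/5) + 2642/2077 = 16072/5 + 2642/2077 = 33394754/10385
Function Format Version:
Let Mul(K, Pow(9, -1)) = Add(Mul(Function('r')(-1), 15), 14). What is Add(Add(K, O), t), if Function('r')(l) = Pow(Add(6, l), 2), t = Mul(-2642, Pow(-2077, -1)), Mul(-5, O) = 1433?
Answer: Rational(33394754, 10385) ≈ 3215.7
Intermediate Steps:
O = Rational(-1433, 5) (O = Mul(Rational(-1, 5), 1433) = Rational(-1433, 5) ≈ -286.60)
t = Rational(2642, 2077) (t = Mul(-2642, Rational(-1, 2077)) = Rational(2642, 2077) ≈ 1.2720)
K = 3501 (K = Mul(9, Add(Mul(Pow(Add(6, -1), 2), 15), 14)) = Mul(9, Add(Mul(Pow(5, 2), 15), 14)) = Mul(9, Add(Mul(25, 15), 14)) = Mul(9, Add(375, 14)) = Mul(9, 389) = 3501)
Add(Add(K, O), t) = Add(Add(3501, Rational(-1433, 5)), Rational(2642, 2077)) = Add(Rational(16072, 5), Rational(2642, 2077)) = Rational(33394754, 10385)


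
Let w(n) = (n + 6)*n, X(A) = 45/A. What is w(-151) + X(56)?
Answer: 1226165/56 ≈ 21896.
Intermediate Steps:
w(n) = n*(6 + n) (w(n) = (6 + n)*n = n*(6 + n))
w(-151) + X(56) = -151*(6 - 151) + 45/56 = -151*(-145) + 45*(1/56) = 21895 + 45/56 = 1226165/56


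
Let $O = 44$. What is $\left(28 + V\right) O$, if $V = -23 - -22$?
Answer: $1188$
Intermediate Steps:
$V = -1$ ($V = -23 + 22 = -1$)
$\left(28 + V\right) O = \left(28 - 1\right) 44 = 27 \cdot 44 = 1188$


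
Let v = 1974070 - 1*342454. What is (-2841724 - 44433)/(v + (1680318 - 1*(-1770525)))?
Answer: -2886157/5082459 ≈ -0.56787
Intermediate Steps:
v = 1631616 (v = 1974070 - 342454 = 1631616)
(-2841724 - 44433)/(v + (1680318 - 1*(-1770525))) = (-2841724 - 44433)/(1631616 + (1680318 - 1*(-1770525))) = -2886157/(1631616 + (1680318 + 1770525)) = -2886157/(1631616 + 3450843) = -2886157/5082459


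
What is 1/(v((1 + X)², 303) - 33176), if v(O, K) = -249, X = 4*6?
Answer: -1/33425 ≈ -2.9918e-5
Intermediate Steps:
X = 24
1/(v((1 + X)², 303) - 33176) = 1/(-249 - 33176) = 1/(-33425) = -1/33425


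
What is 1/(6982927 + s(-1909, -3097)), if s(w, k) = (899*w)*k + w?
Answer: 1/5322024545 ≈ 1.8790e-10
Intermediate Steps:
s(w, k) = w + 899*k*w (s(w, k) = 899*k*w + w = w + 899*k*w)
1/(6982927 + s(-1909, -3097)) = 1/(6982927 - 1909*(1 + 899*(-3097))) = 1/(6982927 - 1909*(1 - 2784203)) = 1/(6982927 - 1909*(-2784202)) = 1/(6982927 + 5315041618) = 1/5322024545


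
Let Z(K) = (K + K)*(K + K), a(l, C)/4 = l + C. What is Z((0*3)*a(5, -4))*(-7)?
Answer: 0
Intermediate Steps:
a(l, C) = 4*C + 4*l (a(l, C) = 4*(l + C) = 4*(C + l) = 4*C + 4*l)
Z(K) = 4*K**2 (Z(K) = (2*K)*(2*K) = 4*K**2)
Z((0*3)*a(5, -4))*(-7) = (4*((0*3)*(4*(-4) + 4*5))**2)*(-7) = (4*(0*(-16 + 20))**2)*(-7) = (4*(0*4)**2)*(-7) = (4*0**2)*(-7) = (4*0)*(-7) = 0*(-7) = 0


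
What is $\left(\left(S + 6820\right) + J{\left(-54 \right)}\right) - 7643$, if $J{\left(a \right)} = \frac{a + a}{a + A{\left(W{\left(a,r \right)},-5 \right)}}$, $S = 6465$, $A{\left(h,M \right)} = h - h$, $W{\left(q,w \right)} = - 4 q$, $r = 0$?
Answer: $5644$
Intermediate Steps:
$A{\left(h,M \right)} = 0$
$J{\left(a \right)} = 2$ ($J{\left(a \right)} = \frac{a + a}{a + 0} = \frac{2 a}{a} = 2$)
$\left(\left(S + 6820\right) + J{\left(-54 \right)}\right) - 7643 = \left(\left(6465 + 6820\right) + 2\right) - 7643 = \left(13285 + 2\right) - 7643 = 13287 - 7643 = 5644$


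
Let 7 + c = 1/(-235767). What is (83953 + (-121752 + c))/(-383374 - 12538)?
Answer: 8913407203/93342984504 ≈ 0.095491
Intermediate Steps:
c = -1650370/235767 (c = -7 + 1/(-235767) = -7 - 1/235767 = -1650370/235767 ≈ -7.0000)
(83953 + (-121752 + c))/(-383374 - 12538) = (83953 + (-121752 - 1650370/235767))/(-383374 - 12538) = (83953 - 28706754154/235767)/(-395912) = -8913407203/235767*(-1/395912) = 8913407203/93342984504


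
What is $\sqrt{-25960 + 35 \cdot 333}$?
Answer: $i \sqrt{14305} \approx 119.6 i$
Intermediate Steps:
$\sqrt{-25960 + 35 \cdot 333} = \sqrt{-25960 + 11655} = \sqrt{-14305} = i \sqrt{14305}$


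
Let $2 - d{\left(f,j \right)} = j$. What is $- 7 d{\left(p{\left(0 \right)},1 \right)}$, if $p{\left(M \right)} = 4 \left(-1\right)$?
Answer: $-7$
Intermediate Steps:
$p{\left(M \right)} = -4$
$d{\left(f,j \right)} = 2 - j$
$- 7 d{\left(p{\left(0 \right)},1 \right)} = - 7 \left(2 - 1\right) = \left(-7\right) 1 = -7$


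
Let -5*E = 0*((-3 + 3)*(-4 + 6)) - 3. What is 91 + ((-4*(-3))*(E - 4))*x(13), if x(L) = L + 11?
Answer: -4441/5 ≈ -888.20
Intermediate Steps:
x(L) = 11 + L
E = ⅗ (E = -(0*((-3 + 3)*(-4 + 6)) - 3)/5 = -(0*(0*2) - 3)/5 = -(0*0 - 3)/5 = -(0 - 3)/5 = -⅕*(-3) = ⅗ ≈ 0.60000)
91 + ((-4*(-3))*(E - 4))*x(13) = 91 + ((-4*(-3))*(⅗ - 4))*(11 + 13) = 91 + (12*(-17/5))*24 = 91 - 204/5*24 = 91 - 4896/5 = -4441/5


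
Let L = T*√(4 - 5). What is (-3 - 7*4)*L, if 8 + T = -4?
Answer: 372*I ≈ 372.0*I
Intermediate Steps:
T = -12 (T = -8 - 4 = -12)
L = -12*I (L = -12*√(4 - 5) = -12*I ≈ -12.0*I)
(-3 - 7*4)*L = (-3 - 7*4)*(-12*I) = (-3 - 28)*(-12*I) = -(-372)*I = 372*I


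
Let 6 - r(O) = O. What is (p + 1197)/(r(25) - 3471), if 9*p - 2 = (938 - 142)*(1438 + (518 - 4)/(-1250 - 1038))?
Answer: -66079967/1796652 ≈ -36.779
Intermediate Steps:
r(O) = 6 - O
p = 327318757/2574 (p = 2/9 + ((938 - 142)*(1438 + (518 - 4)/(-1250 - 1038)))/9 = 2/9 + (796*(1438 + 514/(-2288)))/9 = 2/9 + (796*(1438 + 514*(-1/2288)))/9 = 2/9 + (796*(1438 - 257/1144))/9 = 2/9 + (796*(1644815/1144))/9 = 2/9 + (1/9)*(327318185/286) = 2/9 + 327318185/2574 = 327318757/2574 ≈ 1.2716e+5)
(p + 1197)/(r(25) - 3471) = (327318757/2574 + 1197)/((6 - 1*25) - 3471) = 330399835/(2574*((6 - 25) - 3471)) = 330399835/(2574*(-19 - 3471)) = (330399835/2574)/(-3490) = (330399835/2574)*(-1/3490) = -66079967/1796652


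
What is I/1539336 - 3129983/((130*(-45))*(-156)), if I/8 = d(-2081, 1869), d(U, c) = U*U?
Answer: 1116602676563/58533251400 ≈ 19.076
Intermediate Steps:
d(U, c) = U²
I = 34644488 (I = 8*(-2081)² = 8*4330561 = 34644488)
I/1539336 - 3129983/((130*(-45))*(-156)) = 34644488/1539336 - 3129983/((130*(-45))*(-156)) = 34644488*(1/1539336) - 3129983/((-5850*(-156))) = 4330561/192417 - 3129983/912600 = 1116602676563/58533251400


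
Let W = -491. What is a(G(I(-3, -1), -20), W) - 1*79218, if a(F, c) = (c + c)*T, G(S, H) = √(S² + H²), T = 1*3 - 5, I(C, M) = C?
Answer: -77254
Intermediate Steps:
T = -2 (T = 3 - 5 = -2)
G(S, H) = √(H² + S²)
a(F, c) = -4*c (a(F, c) = (c + c)*(-2) = (2*c)*(-2) = -4*c)
a(G(I(-3, -1), -20), W) - 1*79218 = -4*(-491) - 1*79218 = 1964 - 79218 = -77254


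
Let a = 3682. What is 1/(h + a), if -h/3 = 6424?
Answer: -1/15590 ≈ -6.4144e-5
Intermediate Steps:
h = -19272 (h = -3*6424 = -19272)
1/(h + a) = 1/(-19272 + 3682) = 1/(-15590) = -1/15590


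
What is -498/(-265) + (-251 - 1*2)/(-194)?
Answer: 163657/51410 ≈ 3.1834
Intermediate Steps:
-498/(-265) + (-251 - 1*2)/(-194) = -498*(-1/265) + (-251 - 2)*(-1/194) = 498/265 - 253*(-1/194) = 498/265 + 253/194 = 163657/51410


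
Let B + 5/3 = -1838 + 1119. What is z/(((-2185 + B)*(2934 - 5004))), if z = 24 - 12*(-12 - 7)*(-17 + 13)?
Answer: -148/1002455 ≈ -0.00014764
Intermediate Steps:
B = -2162/3 (B = -5/3 + (-1838 + 1119) = -5/3 - 719 = -2162/3 ≈ -720.67)
z = -888 (z = 24 - (-228)*(-4) = 24 - 12*76 = 24 - 912 = -888)
z/(((-2185 + B)*(2934 - 5004))) = -888*1/((-2185 - 2162/3)*(2934 - 5004)) = -888/((-8717/3*(-2070))) = -888/6014730 = -888*1/6014730 = -148/1002455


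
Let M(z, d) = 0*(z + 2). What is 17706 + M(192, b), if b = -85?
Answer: 17706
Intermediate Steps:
M(z, d) = 0 (M(z, d) = 0*(2 + z) = 0)
17706 + M(192, b) = 17706 + 0 = 17706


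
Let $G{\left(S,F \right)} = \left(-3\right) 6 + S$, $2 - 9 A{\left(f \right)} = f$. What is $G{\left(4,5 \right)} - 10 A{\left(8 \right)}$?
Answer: $- \frac{22}{3} \approx -7.3333$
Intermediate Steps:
$A{\left(f \right)} = \frac{2}{9} - \frac{f}{9}$
$G{\left(S,F \right)} = -18 + S$
$G{\left(4,5 \right)} - 10 A{\left(8 \right)} = \left(-18 + 4\right) - 10 \left(\frac{2}{9} - \frac{8}{9}\right) = -14 - 10 \left(\frac{2}{9} - \frac{8}{9}\right) = -14 - - \frac{20}{3} = -14 + \frac{20}{3} = - \frac{22}{3}$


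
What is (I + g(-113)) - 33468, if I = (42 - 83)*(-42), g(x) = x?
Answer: -31859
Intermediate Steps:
I = 1722 (I = -41*(-42) = 1722)
(I + g(-113)) - 33468 = (1722 - 113) - 33468 = 1609 - 33468 = -31859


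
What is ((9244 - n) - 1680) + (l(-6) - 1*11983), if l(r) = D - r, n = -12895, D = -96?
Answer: 8386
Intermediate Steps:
l(r) = -96 - r
((9244 - n) - 1680) + (l(-6) - 1*11983) = ((9244 - 1*(-12895)) - 1680) + ((-96 - 1*(-6)) - 1*11983) = ((9244 + 12895) - 1680) + ((-96 + 6) - 11983) = (22139 - 1680) + (-90 - 11983) = 20459 - 12073 = 8386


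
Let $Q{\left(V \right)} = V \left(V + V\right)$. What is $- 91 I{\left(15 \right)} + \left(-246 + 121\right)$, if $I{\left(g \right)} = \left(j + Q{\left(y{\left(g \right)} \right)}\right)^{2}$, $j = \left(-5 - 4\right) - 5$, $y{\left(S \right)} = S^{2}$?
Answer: $-932634220461$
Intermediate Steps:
$Q{\left(V \right)} = 2 V^{2}$ ($Q{\left(V \right)} = V 2 V = 2 V^{2}$)
$j = -14$ ($j = -9 - 5 = -14$)
$I{\left(g \right)} = \left(-14 + 2 g^{4}\right)^{2}$ ($I{\left(g \right)} = \left(-14 + 2 \left(g^{2}\right)^{2}\right)^{2} = \left(-14 + 2 g^{4}\right)^{2}$)
$- 91 I{\left(15 \right)} + \left(-246 + 121\right) = - 91 \cdot 4 \left(-7 + 15^{4}\right)^{2} + \left(-246 + 121\right) = - 91 \cdot 4 \left(-7 + 50625\right)^{2} - 125 = - 91 \cdot 4 \cdot 50618^{2} - 125 = - 91 \cdot 4 \cdot 2562181924 - 125 = \left(-91\right) 10248727696 - 125 = -932634220336 - 125 = -932634220461$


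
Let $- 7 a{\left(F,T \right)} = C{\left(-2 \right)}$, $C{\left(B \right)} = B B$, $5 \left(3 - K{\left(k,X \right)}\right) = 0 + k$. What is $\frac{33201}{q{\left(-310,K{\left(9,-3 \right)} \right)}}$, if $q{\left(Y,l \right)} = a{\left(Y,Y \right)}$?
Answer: $- \frac{232407}{4} \approx -58102.0$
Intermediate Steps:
$K{\left(k,X \right)} = 3 - \frac{k}{5}$ ($K{\left(k,X \right)} = 3 - \frac{0 + k}{5} = 3 - \frac{k}{5}$)
$C{\left(B \right)} = B^{2}$
$a{\left(F,T \right)} = - \frac{4}{7}$ ($a{\left(F,T \right)} = - \frac{\left(-2\right)^{2}}{7} = \left(- \frac{1}{7}\right) 4 = - \frac{4}{7}$)
$q{\left(Y,l \right)} = - \frac{4}{7}$
$\frac{33201}{q{\left(-310,K{\left(9,-3 \right)} \right)}} = \frac{33201}{- \frac{4}{7}} = 33201 \left(- \frac{7}{4}\right) = - \frac{232407}{4}$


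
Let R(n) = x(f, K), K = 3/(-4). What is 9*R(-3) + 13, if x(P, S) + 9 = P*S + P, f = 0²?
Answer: -68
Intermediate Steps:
f = 0
K = -¾ (K = 3*(-¼) = -¾ ≈ -0.75000)
x(P, S) = -9 + P + P*S (x(P, S) = -9 + (P*S + P) = -9 + (P + P*S) = -9 + P + P*S)
R(n) = -9 (R(n) = -9 + 0 + 0*(-¾) = -9 + 0 + 0 = -9)
9*R(-3) + 13 = 9*(-9) + 13 = -81 + 13 = -68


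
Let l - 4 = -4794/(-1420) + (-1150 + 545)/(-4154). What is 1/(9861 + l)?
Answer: 737335/7276406447 ≈ 0.00010133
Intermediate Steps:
l = 5546012/737335 (l = 4 + (-4794/(-1420) + (-1150 + 545)/(-4154)) = 4 + (-4794*(-1/1420) - 605*(-1/4154)) = 4 + (2397/710 + 605/4154) = 4 + 2596672/737335 = 5546012/737335 ≈ 7.5217)
1/(9861 + l) = 1/(9861 + 5546012/737335) = 1/(7276406447/737335) = 737335/7276406447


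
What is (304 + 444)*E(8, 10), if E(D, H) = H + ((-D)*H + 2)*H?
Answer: -575960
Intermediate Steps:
E(D, H) = H + H*(2 - D*H) (E(D, H) = H + (-D*H + 2)*H = H + (2 - D*H)*H = H + H*(2 - D*H))
(304 + 444)*E(8, 10) = (304 + 444)*(10*(3 - 1*8*10)) = 748*(10*(3 - 80)) = 748*(10*(-77)) = 748*(-770) = -575960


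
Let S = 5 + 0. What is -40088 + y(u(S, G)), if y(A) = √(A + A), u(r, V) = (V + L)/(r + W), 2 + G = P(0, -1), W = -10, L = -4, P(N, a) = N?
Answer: -40088 + 2*√15/5 ≈ -40086.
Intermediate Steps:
G = -2 (G = -2 + 0 = -2)
S = 5
u(r, V) = (-4 + V)/(-10 + r) (u(r, V) = (V - 4)/(r - 10) = (-4 + V)/(-10 + r))
y(A) = √2*√A (y(A) = √(2*A) = √2*√A)
-40088 + y(u(S, G)) = -40088 + √2*√((-4 - 2)/(-10 + 5)) = -40088 + √2*√(-6/(-5)) = -40088 + √2*√(-⅕*(-6)) = -40088 + √2*√(6/5) = -40088 + √2*(√30/5) = -40088 + 2*√15/5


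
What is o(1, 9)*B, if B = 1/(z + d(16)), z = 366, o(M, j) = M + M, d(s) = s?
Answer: 1/191 ≈ 0.0052356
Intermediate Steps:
o(M, j) = 2*M
B = 1/382 (B = 1/(366 + 16) = 1/382 ≈ 0.0026178)
o(1, 9)*B = (2*1)*(1/382) = 2*(1/382) = 1/191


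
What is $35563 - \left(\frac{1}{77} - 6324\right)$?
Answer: $\frac{3225298}{77} \approx 41887.0$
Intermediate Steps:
$35563 - \left(\frac{1}{77} - 6324\right) = 35563 - - \frac{486947}{77} = 35563 + \frac{486947}{77} = \frac{3225298}{77}$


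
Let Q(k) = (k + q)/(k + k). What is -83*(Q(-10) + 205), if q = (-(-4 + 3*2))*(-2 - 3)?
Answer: -17015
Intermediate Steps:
q = 10 (q = -(-4 + 6)*(-5) = -1*2*(-5) = -2*(-5) = 10)
Q(k) = (10 + k)/(2*k) (Q(k) = (k + 10)/(k + k) = (10 + k)/((2*k)) = (10 + k)*(1/(2*k)) = (10 + k)/(2*k))
-83*(Q(-10) + 205) = -83*((½)*(10 - 10)/(-10) + 205) = -83*((½)*(-⅒)*0 + 205) = -83*(0 + 205) = -83*205 = -17015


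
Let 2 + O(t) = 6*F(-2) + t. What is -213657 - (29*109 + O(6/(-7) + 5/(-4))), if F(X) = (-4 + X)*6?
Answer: -6064741/28 ≈ -2.1660e+5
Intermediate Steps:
F(X) = -24 + 6*X
O(t) = -218 + t (O(t) = -2 + (6*(-24 + 6*(-2)) + t) = -2 + (6*(-24 - 12) + t) = -2 + (6*(-36) + t) = -2 + (-216 + t) = -218 + t)
-213657 - (29*109 + O(6/(-7) + 5/(-4))) = -213657 - (29*109 + (-218 + (6/(-7) + 5/(-4)))) = -213657 - (3161 + (-218 + (6*(-⅐) + 5*(-¼)))) = -213657 - (3161 + (-218 + (-6/7 - 5/4))) = -213657 - (3161 + (-218 - 59/28)) = -213657 - (3161 - 6163/28) = -213657 - 1*82345/28 = -213657 - 82345/28 = -6064741/28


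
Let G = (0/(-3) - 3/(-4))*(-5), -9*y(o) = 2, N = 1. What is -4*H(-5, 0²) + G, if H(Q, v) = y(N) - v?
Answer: -103/36 ≈ -2.8611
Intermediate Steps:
y(o) = -2/9 (y(o) = -⅑*2 = -2/9)
H(Q, v) = -2/9 - v
G = -15/4 (G = (0*(-⅓) - 3*(-¼))*(-5) = (0 + ¾)*(-5) = (¾)*(-5) = -15/4 ≈ -3.7500)
-4*H(-5, 0²) + G = -4*(-2/9 - 1*0²) - 15/4 = -4*(-2/9 - 1*0) - 15/4 = -4*(-2/9 + 0) - 15/4 = -4*(-2/9) - 15/4 = 8/9 - 15/4 = -103/36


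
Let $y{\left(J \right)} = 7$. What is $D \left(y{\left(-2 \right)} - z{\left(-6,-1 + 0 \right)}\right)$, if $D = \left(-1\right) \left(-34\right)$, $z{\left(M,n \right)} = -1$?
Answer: $272$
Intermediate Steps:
$D = 34$
$D \left(y{\left(-2 \right)} - z{\left(-6,-1 + 0 \right)}\right) = 34 \left(7 - -1\right) = 34 \left(7 + 1\right) = 34 \cdot 8 = 272$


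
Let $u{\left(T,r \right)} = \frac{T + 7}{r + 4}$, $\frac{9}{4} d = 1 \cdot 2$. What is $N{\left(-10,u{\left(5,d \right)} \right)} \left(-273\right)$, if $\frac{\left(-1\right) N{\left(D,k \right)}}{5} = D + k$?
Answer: $- \frac{113295}{11} \approx -10300.0$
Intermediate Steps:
$d = \frac{8}{9}$ ($d = \frac{4 \cdot 1 \cdot 2}{9} = \frac{4}{9} \cdot 2 = \frac{8}{9} \approx 0.88889$)
$u{\left(T,r \right)} = \frac{7 + T}{4 + r}$
$N{\left(D,k \right)} = - 5 D - 5 k$ ($N{\left(D,k \right)} = - 5 \left(D + k\right) = - 5 D - 5 k$)
$N{\left(-10,u{\left(5,d \right)} \right)} \left(-273\right) = \left(\left(-5\right) \left(-10\right) - 5 \frac{7 + 5}{4 + \frac{8}{9}}\right) \left(-273\right) = \left(50 - 5 \frac{1}{\frac{44}{9}} \cdot 12\right) \left(-273\right) = \left(50 - 5 \cdot \frac{9}{44} \cdot 12\right) \left(-273\right) = \left(50 - \frac{135}{11}\right) \left(-273\right) = \frac{415}{11} \left(-273\right) = - \frac{113295}{11}$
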